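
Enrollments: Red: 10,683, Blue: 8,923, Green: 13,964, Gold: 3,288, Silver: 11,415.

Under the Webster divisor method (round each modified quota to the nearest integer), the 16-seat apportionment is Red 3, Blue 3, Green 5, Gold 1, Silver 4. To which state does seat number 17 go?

Red

Priority for the next seat is population ÷ (current seats + 0.5).
Priorities: Red 3052.286, Blue 2549.429, Green 2538.909, Gold 2192.000, Silver 2536.667.
Highest priority: Red.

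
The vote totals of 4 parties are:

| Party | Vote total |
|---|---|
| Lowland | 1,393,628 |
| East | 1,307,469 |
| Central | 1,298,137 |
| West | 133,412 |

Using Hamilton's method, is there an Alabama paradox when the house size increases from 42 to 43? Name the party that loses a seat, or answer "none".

At 42 seats: Lowland 14, East 13, Central 13, West 2.
At 43 seats: Lowland 14, East 14, Central 14, West 1.
West drops from 2 to 1.

West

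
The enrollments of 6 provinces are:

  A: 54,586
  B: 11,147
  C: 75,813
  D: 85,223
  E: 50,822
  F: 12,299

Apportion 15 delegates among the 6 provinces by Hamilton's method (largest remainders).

Standard divisor: 289890 ÷ 15 = 19326.
Standard quotas: A 2.8245, B 0.5768, C 3.9229, D 4.4098, E 2.6297, F 0.6364.
Lower quotas: A 2, B 0, C 3, D 4, E 2, F 0 (sum 11, leaving 4 seats).
Remainders in descending order: C 0.9229, A 0.8245, F 0.6364, E 0.6297, B 0.5768, D 0.4098.
Largest remainders: C, A, F, E receive the extra seats.

A: 3, B: 0, C: 4, D: 4, E: 3, F: 1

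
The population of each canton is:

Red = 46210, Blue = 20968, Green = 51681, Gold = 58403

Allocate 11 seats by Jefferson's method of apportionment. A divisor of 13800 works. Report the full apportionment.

With modified divisor 13800: modified quotas Red 3.349, Blue 1.519, Green 3.745, Gold 4.232.
Rounding down: Red 3, Blue 1, Green 3, Gold 4 (total 11).

Red 3, Blue 1, Green 3, Gold 4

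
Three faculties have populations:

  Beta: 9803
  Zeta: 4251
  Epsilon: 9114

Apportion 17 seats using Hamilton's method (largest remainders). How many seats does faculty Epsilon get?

7

The standard divisor is 23168/17 ≈ 1362.824.
Standard quotas: Beta 7.1932, Zeta 3.1193, Epsilon 6.6876.
Lower quotas: Beta 7, Zeta 3, Epsilon 6 (sum 16, leaving 1 seat).
Remainders in descending order: Epsilon 0.6876, Beta 0.1932, Zeta 0.1193.
The surplus seat goes to Epsilon.
Epsilon receives 7.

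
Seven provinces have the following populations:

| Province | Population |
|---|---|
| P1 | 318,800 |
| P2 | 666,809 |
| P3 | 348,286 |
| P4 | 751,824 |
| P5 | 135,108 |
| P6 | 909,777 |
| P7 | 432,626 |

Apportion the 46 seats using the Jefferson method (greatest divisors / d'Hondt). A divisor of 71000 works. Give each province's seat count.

P1 4, P2 9, P3 4, P4 10, P5 1, P6 12, P7 6

With modified divisor 71000: modified quotas P1 4.490, P2 9.392, P3 4.905, P4 10.589, P5 1.903, P6 12.814, P7 6.093.
Rounding down: P1 4, P2 9, P3 4, P4 10, P5 1, P6 12, P7 6 (total 46).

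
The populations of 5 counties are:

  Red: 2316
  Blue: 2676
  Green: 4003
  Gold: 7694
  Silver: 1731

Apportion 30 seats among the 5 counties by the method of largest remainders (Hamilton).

Total 18420; standard divisor 18420/30 = 614.
Standard quotas: Red 3.7720, Blue 4.3583, Green 6.5195, Gold 12.5309, Silver 2.8192.
Lower quotas: Red 3, Blue 4, Green 6, Gold 12, Silver 2 (sum 27, leaving 3 seats).
Remainders in descending order: Silver 0.8192, Red 0.7720, Gold 0.5309, Green 0.5195, Blue 0.3583.
Largest remainders: Silver, Red, Gold receive the extra seats.

Red=4; Blue=4; Green=6; Gold=13; Silver=3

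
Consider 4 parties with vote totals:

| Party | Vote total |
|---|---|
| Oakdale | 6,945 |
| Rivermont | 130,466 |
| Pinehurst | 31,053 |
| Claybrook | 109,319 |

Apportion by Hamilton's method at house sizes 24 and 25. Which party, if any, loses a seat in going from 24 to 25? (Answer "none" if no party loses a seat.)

At 24 seats: Oakdale 1, Rivermont 11, Pinehurst 3, Claybrook 9.
At 25 seats: Oakdale 0, Rivermont 12, Pinehurst 3, Claybrook 10.
Oakdale drops from 1 to 0.

Oakdale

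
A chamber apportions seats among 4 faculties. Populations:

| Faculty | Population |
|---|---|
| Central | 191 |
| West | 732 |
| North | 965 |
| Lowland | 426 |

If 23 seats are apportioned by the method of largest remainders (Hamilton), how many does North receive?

10

Total 2314; standard divisor 2314/23 ≈ 100.609.
Standard quotas: Central 1.898, West 7.276, North 9.592, Lowland 4.234.
Lower quotas: Central 1, West 7, North 9, Lowland 4 (sum 21, leaving 2 seats).
Remainders in descending order: Central 0.898, North 0.592, West 0.276, Lowland 0.234.
The surplus seats go to Central, North.
North receives 10.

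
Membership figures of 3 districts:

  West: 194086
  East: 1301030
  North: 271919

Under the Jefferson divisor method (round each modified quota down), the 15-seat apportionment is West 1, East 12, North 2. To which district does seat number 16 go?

East

Priority for the next seat is population ÷ (current seats + 1).
Priorities: West 97043.000, East 100079.231, North 90639.667.
Highest priority: East.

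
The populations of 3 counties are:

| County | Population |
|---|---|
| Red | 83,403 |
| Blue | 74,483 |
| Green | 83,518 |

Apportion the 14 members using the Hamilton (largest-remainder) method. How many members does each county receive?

Standard divisor: 241404 ÷ 14 ≈ 17243.143.
Standard quotas: Red 4.8369, Blue 4.3196, Green 4.8435.
Lower quotas: Red 4, Blue 4, Green 4 (sum 12, leaving 2 seats).
Remainders in descending order: Green 0.8435, Red 0.8369, Blue 0.3196.
Largest remainders: Green, Red receive the extra seats.

Red: 5; Blue: 4; Green: 5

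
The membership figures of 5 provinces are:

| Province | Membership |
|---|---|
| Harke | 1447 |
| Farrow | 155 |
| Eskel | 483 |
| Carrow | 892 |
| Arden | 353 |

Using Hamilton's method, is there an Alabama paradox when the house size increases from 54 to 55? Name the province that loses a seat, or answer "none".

At 54 seats: Harke 23, Farrow 3, Eskel 8, Carrow 14, Arden 6.
At 55 seats: Harke 24, Farrow 2, Eskel 8, Carrow 15, Arden 6.
Farrow drops from 3 to 2.

Farrow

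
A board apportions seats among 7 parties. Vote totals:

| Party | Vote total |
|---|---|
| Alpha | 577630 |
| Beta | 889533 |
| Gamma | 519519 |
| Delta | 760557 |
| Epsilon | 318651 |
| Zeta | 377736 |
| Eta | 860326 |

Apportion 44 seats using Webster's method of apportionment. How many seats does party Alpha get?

Standard divisor 4303952/44 ≈ 97817.091; standard quotas: Alpha 5.905, Beta 9.094, Gamma 5.311, Delta 7.775, Epsilon 3.258, Zeta 3.862, Eta 8.795.
Rounding to the nearest integer gives Alpha 6, Beta 9, Gamma 5, Delta 8, Epsilon 3, Zeta 4, Eta 9 — total 44, matching the house size, so no adjustment is needed.
Alpha receives 6.

6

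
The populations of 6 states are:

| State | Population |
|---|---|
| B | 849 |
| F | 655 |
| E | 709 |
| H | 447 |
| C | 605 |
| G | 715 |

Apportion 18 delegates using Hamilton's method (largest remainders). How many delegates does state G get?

The standard divisor is 3980/18 ≈ 221.111.
Standard quotas: B 3.840, F 2.962, E 3.207, H 2.022, C 2.736, G 3.234.
Lower quotas: B 3, F 2, E 3, H 2, C 2, G 3 (sum 15, leaving 3 seats).
Remainders in descending order: F 0.962, B 0.840, C 0.736, G 0.234, E 0.207, H 0.022.
The surplus seats go to F, B, C.
G receives 3.

3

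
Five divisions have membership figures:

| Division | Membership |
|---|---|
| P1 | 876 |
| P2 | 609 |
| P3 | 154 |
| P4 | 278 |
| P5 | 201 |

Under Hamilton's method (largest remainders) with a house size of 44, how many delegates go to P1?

18

Standard divisor: 2118 ÷ 44 ≈ 48.136.
Standard quotas: P1 18.198, P2 12.652, P3 3.199, P4 5.775, P5 4.176.
Lower quotas: P1 18, P2 12, P3 3, P4 5, P5 4 (sum 42, leaving 2 seats).
Remainders in descending order: P4 0.775, P2 0.652, P3 0.199, P1 0.198, P5 0.176.
Largest remainders: P4, P2 receive the extra seats.
P1 receives 18.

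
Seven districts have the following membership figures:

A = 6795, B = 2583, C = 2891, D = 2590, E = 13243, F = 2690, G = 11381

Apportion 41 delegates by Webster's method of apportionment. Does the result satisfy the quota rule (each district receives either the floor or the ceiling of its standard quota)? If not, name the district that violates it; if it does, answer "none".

none

Standard quotas: A 6.606, B 2.511, C 2.811, D 2.518, E 12.875, F 2.615, G 11.064.
Webster allocation: A 7, B 2, C 3, D 2, E 13, F 3, G 11.
Every allocation lies between the lower and upper quota.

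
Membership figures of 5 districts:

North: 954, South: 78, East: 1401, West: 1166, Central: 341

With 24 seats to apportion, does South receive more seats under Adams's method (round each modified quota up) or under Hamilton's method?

Adams: North 6, South 1, East 8, West 7, Central 2.
Hamilton: North 6, South 0, East 9, West 7, Central 2.
South gets 1 under Adams and 0 under Hamilton.

Adams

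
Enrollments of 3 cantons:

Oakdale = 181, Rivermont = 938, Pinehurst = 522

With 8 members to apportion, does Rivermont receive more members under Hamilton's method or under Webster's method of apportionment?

Hamilton

Hamilton: Oakdale 1, Rivermont 5, Pinehurst 2.
Webster: Oakdale 1, Rivermont 4, Pinehurst 3.
Rivermont gets 5 under Hamilton and 4 under Webster.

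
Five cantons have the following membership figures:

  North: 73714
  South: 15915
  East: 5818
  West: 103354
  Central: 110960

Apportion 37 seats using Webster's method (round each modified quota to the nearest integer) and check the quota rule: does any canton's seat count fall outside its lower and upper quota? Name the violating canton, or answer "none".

none

Standard quotas: North 8.805, South 1.901, East 0.695, West 12.345, Central 13.254.
Webster allocation: North 9, South 2, East 1, West 12, Central 13.
Every allocation lies between the lower and upper quota.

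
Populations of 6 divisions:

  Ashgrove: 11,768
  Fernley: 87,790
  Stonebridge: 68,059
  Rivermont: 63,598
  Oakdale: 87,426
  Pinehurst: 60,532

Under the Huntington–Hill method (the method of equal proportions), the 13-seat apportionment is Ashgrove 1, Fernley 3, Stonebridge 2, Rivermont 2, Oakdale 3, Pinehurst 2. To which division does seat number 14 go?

Priority for the next seat is population ÷ (√(s·(s+1))).
Priorities: Ashgrove 8321.233, Fernley 25342.790, Stonebridge 27784.970, Rivermont 25963.775, Oakdale 25237.712, Pinehurst 24712.086.
Highest priority: Stonebridge.

Stonebridge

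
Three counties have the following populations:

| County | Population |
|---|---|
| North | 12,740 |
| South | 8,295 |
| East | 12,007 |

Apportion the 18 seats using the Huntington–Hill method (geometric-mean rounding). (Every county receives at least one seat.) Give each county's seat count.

North 7, South 5, East 6

With divisor 1854: modified quotas North 6.872, South 4.474, East 6.476.
Geometric-mean thresholds: North √(6·7)=6.481, South √(4·5)=4.472, East √(6·7)=6.481.
Each quota rounded against its threshold gives North 7, South 5, East 6 (total 18).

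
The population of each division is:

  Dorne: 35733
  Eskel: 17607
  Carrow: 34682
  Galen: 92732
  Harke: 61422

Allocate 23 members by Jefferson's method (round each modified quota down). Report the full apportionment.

Standard divisor 242176/23 ≈ 10529.391; standard quotas: Dorne 3.394, Eskel 1.672, Carrow 3.294, Galen 8.807, Harke 5.833.
Rounding down gives 3, 1, 3, 8, 5 = 20 seats, so the divisor must be adjusted.
With modified divisor 9100: modified quotas Dorne 3.927, Eskel 1.935, Carrow 3.811, Galen 10.190, Harke 6.750.
Rounding down: Dorne 3, Eskel 1, Carrow 3, Galen 10, Harke 6 (total 23).

Dorne: 3; Eskel: 1; Carrow: 3; Galen: 10; Harke: 6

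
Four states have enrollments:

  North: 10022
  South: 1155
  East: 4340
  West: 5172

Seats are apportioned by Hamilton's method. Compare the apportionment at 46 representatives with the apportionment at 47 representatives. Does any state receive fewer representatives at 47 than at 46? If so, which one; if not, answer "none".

South

At 46 seats: North 22, South 3, East 10, West 11.
At 47 seats: North 23, South 2, East 10, West 12.
South drops from 3 to 2.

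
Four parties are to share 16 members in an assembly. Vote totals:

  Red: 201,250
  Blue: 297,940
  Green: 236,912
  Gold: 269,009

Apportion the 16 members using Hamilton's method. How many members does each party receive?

Standard divisor: 1005111 ÷ 16 ≈ 62819.438.
Standard quotas: Red 3.2036, Blue 4.7428, Green 3.7713, Gold 4.2823.
Lower quotas: Red 3, Blue 4, Green 3, Gold 4 (sum 14, leaving 2 seats).
Remainders in descending order: Green 0.7713, Blue 0.7428, Gold 0.2823, Red 0.2036.
Largest remainders: Green, Blue receive the extra seats.

Red 3; Blue 5; Green 4; Gold 4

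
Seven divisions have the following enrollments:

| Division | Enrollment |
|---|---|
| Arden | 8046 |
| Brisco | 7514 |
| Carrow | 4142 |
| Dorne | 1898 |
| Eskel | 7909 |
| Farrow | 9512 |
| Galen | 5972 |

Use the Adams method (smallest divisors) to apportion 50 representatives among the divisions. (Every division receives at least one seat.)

Standard divisor 44993/50 ≈ 899.86; standard quotas: Arden 8.941, Brisco 8.350, Carrow 4.603, Dorne 2.109, Eskel 8.789, Farrow 10.571, Galen 6.637.
Rounding up gives 9, 9, 5, 3, 9, 11, 7 = 53 seats, so the divisor must be adjusted.
With modified divisor 970: modified quotas Arden 8.295, Brisco 7.746, Carrow 4.270, Dorne 1.957, Eskel 8.154, Farrow 9.806, Galen 6.157.
Rounding up: Arden 9, Brisco 8, Carrow 5, Dorne 2, Eskel 9, Farrow 10, Galen 7 (total 50).

Arden=9; Brisco=8; Carrow=5; Dorne=2; Eskel=9; Farrow=10; Galen=7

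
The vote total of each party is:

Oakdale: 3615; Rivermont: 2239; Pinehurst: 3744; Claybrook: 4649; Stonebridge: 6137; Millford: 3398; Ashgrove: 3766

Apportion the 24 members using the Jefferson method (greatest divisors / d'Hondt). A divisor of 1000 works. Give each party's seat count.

Oakdale 3, Rivermont 2, Pinehurst 3, Claybrook 4, Stonebridge 6, Millford 3, Ashgrove 3

With modified divisor 1000: modified quotas Oakdale 3.615, Rivermont 2.239, Pinehurst 3.744, Claybrook 4.649, Stonebridge 6.137, Millford 3.398, Ashgrove 3.766.
Rounding down: Oakdale 3, Rivermont 2, Pinehurst 3, Claybrook 4, Stonebridge 6, Millford 3, Ashgrove 3 (total 24).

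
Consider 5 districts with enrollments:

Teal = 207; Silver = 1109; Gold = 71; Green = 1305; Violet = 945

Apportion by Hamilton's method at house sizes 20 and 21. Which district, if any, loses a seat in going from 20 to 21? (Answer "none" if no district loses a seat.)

Gold

At 20 seats: Teal 1, Silver 6, Gold 1, Green 7, Violet 5.
At 21 seats: Teal 1, Silver 6, Gold 0, Green 8, Violet 6.
Gold drops from 1 to 0.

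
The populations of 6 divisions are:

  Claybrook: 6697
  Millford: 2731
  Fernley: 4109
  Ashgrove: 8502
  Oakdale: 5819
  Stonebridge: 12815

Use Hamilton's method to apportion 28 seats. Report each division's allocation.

Claybrook 4; Millford 2; Fernley 3; Ashgrove 6; Oakdale 4; Stonebridge 9

The standard divisor is 40673/28 ≈ 1452.607.
Standard quotas: Claybrook 4.6103, Millford 1.8801, Fernley 2.8287, Ashgrove 5.8529, Oakdale 4.0059, Stonebridge 8.8221.
Lower quotas: Claybrook 4, Millford 1, Fernley 2, Ashgrove 5, Oakdale 4, Stonebridge 8 (sum 24, leaving 4 seats).
Remainders in descending order: Millford 0.8801, Ashgrove 0.8529, Fernley 0.8287, Stonebridge 0.8221, Claybrook 0.6103, Oakdale 0.0059.
The surplus seats go to Millford, Ashgrove, Fernley, Stonebridge.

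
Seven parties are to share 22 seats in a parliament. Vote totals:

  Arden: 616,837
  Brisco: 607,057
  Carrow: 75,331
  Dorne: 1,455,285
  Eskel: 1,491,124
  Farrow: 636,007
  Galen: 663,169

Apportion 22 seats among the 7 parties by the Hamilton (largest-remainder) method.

Arden: 2, Brisco: 2, Carrow: 0, Dorne: 6, Eskel: 6, Farrow: 3, Galen: 3

The standard divisor is 5544810/22 ≈ 252036.818.
Standard quotas: Arden 2.4474, Brisco 2.4086, Carrow 0.2989, Dorne 5.7741, Eskel 5.9163, Farrow 2.5235, Galen 2.6312.
Lower quotas: Arden 2, Brisco 2, Carrow 0, Dorne 5, Eskel 5, Farrow 2, Galen 2 (sum 18, leaving 4 seats).
Remainders in descending order: Eskel 0.9163, Dorne 0.7741, Galen 0.6312, Farrow 0.5235, Arden 0.4474, Brisco 0.4086, Carrow 0.2989.
Largest remainders: Eskel, Dorne, Galen, Farrow receive the extra seats.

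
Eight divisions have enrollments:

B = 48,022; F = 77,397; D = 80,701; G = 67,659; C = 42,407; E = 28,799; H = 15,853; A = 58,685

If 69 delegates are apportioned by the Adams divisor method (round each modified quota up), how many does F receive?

12

Standard divisor 419523/69 ≈ 6080.043; standard quotas: B 7.898, F 12.730, D 13.273, G 11.128, C 6.975, E 4.737, H 2.607, A 9.652.
Rounding up gives 8, 13, 14, 12, 7, 5, 3, 10 = 72 seats, so the divisor must be adjusted.
With modified divisor 6500: modified quotas B 7.388, F 11.907, D 12.416, G 10.409, C 6.524, E 4.431, H 2.439, A 9.028.
Rounding up: B 8, F 12, D 13, G 11, C 7, E 5, H 3, A 10 (total 69).
F receives 12.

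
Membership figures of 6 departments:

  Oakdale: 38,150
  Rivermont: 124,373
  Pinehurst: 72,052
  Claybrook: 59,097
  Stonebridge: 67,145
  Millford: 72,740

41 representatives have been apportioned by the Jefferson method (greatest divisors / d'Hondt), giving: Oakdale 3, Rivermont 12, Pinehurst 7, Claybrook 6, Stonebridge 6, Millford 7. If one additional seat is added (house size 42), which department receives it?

Priority for the next seat is population ÷ (current seats + 1).
Priorities: Oakdale 9537.500, Rivermont 9567.154, Pinehurst 9006.500, Claybrook 8442.429, Stonebridge 9592.143, Millford 9092.500.
Highest priority: Stonebridge.

Stonebridge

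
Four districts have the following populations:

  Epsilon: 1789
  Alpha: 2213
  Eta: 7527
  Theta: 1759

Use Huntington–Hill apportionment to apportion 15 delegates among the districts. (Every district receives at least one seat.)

With divisor 895: modified quotas Epsilon 1.999, Alpha 2.473, Eta 8.410, Theta 1.965.
Geometric-mean thresholds: Epsilon √(1·2)=1.414, Alpha √(2·3)=2.449, Eta √(8·9)=8.485, Theta √(1·2)=1.414.
Each quota rounded against its threshold gives Epsilon 2, Alpha 3, Eta 8, Theta 2 (total 15).

Epsilon 2, Alpha 3, Eta 8, Theta 2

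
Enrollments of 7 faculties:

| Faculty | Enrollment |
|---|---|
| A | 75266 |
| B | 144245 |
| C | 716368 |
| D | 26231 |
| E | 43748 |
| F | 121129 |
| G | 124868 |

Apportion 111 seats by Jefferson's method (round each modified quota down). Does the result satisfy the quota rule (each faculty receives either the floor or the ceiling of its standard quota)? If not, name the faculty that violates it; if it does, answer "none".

C

Standard quotas: A 6.674, B 12.790, C 63.519, D 2.326, E 3.879, F 10.740, G 11.072.
Jefferson allocation: A 6, B 13, C 65, D 2, E 3, F 11, G 11.
C has quota 63.519 (lower 63, upper 64) but receives 65 — outside the quota interval.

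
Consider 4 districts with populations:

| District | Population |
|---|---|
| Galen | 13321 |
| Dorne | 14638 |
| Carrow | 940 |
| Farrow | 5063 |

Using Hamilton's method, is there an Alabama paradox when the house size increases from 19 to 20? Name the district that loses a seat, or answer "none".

Carrow

At 19 seats: Galen 7, Dorne 8, Carrow 1, Farrow 3.
At 20 seats: Galen 8, Dorne 9, Carrow 0, Farrow 3.
Carrow drops from 1 to 0.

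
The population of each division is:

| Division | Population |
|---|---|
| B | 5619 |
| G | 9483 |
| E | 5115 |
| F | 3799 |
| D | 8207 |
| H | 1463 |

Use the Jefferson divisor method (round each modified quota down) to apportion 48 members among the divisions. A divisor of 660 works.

With modified divisor 660: modified quotas B 8.514, G 14.368, E 7.750, F 5.756, D 12.435, H 2.217.
Rounding down: B 8, G 14, E 7, F 5, D 12, H 2 (total 48).

B 8, G 14, E 7, F 5, D 12, H 2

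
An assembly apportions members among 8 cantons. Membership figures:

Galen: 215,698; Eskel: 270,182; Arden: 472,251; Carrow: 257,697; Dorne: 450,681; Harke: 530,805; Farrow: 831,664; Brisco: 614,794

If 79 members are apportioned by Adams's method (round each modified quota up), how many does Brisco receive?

13

Standard divisor 3643772/79 ≈ 46123.696; standard quotas: Galen 4.677, Eskel 5.858, Arden 10.239, Carrow 5.587, Dorne 9.771, Harke 11.508, Farrow 18.031, Brisco 13.329.
Rounding up gives 5, 6, 11, 6, 10, 12, 19, 14 = 83 seats, so the divisor must be adjusted.
With modified divisor 48600: modified quotas Galen 4.438, Eskel 5.559, Arden 9.717, Carrow 5.302, Dorne 9.273, Harke 10.922, Farrow 17.112, Brisco 12.650.
Rounding up: Galen 5, Eskel 6, Arden 10, Carrow 6, Dorne 10, Harke 11, Farrow 18, Brisco 13 (total 79).
Brisco receives 13.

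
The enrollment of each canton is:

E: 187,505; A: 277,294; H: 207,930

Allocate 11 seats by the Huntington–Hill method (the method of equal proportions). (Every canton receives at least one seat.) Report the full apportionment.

E 3; A 5; H 3

With divisor 61015: modified quotas E 3.073, A 4.545, H 3.408.
Geometric-mean thresholds: E √(3·4)=3.464, A √(4·5)=4.472, H √(3·4)=3.464.
Each quota rounded against its threshold gives E 3, A 5, H 3 (total 11).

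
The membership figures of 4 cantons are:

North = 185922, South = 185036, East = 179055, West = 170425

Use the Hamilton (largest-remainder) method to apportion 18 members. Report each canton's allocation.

North=5; South=5; East=4; West=4

Total 720438; standard divisor 720438/18 ≈ 40024.333.
Standard quotas: North 4.6452, South 4.6231, East 4.4737, West 4.2580.
Lower quotas: North 4, South 4, East 4, West 4 (sum 16, leaving 2 seats).
Remainders in descending order: North 0.6452, South 0.6231, East 0.4737, West 0.2580.
Largest remainders: North, South receive the extra seats.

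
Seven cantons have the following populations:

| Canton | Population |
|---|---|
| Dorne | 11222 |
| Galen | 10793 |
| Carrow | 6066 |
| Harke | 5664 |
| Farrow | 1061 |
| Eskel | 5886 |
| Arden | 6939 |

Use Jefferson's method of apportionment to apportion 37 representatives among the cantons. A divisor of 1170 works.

Dorne 9; Galen 9; Carrow 5; Harke 4; Farrow 0; Eskel 5; Arden 5

With modified divisor 1170: modified quotas Dorne 9.591, Galen 9.225, Carrow 5.185, Harke 4.841, Farrow 0.907, Eskel 5.031, Arden 5.931.
Rounding down: Dorne 9, Galen 9, Carrow 5, Harke 4, Farrow 0, Eskel 5, Arden 5 (total 37).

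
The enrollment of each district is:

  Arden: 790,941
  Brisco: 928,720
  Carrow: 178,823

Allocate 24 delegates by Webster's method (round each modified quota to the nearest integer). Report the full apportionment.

Standard divisor 1898484/24 ≈ 79103.5; standard quotas: Arden 9.999, Brisco 11.741, Carrow 2.261.
Rounding to the nearest integer gives Arden 10, Brisco 12, Carrow 2 — total 24, matching the house size, so no adjustment is needed.

Arden: 10; Brisco: 12; Carrow: 2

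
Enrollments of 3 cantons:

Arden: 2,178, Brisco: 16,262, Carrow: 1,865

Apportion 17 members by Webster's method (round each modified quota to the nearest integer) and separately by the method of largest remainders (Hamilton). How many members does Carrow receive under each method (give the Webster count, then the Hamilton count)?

Webster: Arden 2, Brisco 13, Carrow 2.
Hamilton: Arden 2, Brisco 14, Carrow 1.
Carrow gets 2 under Webster and 1 under Hamilton.

2 and 1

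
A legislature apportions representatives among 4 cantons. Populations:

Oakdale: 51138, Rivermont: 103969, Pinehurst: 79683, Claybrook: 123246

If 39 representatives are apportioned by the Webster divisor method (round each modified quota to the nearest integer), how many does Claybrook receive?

Standard divisor 358036/39 ≈ 9180.41; standard quotas: Oakdale 5.570, Rivermont 11.325, Pinehurst 8.680, Claybrook 13.425.
Rounding to the nearest integer gives Oakdale 6, Rivermont 11, Pinehurst 9, Claybrook 13 — total 39, matching the house size, so no adjustment is needed.
Claybrook receives 13.

13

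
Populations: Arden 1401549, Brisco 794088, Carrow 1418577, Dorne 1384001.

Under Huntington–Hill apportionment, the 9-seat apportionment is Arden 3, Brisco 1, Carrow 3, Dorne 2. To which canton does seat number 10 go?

Dorne

Priority for the next seat is population ÷ (√(s·(s+1))).
Priorities: Arden 404592.346, Brisco 561505.010, Carrow 409507.906, Dorne 565016.042.
Highest priority: Dorne.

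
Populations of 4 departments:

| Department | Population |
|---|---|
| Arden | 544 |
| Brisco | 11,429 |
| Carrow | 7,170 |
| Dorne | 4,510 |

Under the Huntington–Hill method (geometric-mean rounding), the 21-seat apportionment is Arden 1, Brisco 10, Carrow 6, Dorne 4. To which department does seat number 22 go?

Carrow

Priority for the next seat is population ÷ (√(s·(s+1))).
Priorities: Arden 384.666, Brisco 1089.712, Carrow 1106.355, Dorne 1008.467.
Highest priority: Carrow.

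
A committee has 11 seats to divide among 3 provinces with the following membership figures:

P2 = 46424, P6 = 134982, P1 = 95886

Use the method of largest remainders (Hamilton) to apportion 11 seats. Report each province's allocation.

P2 2, P6 5, P1 4

The standard divisor is 277292/11 ≈ 25208.364.
Standard quotas: P2 1.8416, P6 5.3547, P1 3.8037.
Lower quotas: P2 1, P6 5, P1 3 (sum 9, leaving 2 seats).
Remainders in descending order: P2 0.8416, P1 0.8037, P6 0.3547.
Largest remainders: P2, P1 receive the extra seats.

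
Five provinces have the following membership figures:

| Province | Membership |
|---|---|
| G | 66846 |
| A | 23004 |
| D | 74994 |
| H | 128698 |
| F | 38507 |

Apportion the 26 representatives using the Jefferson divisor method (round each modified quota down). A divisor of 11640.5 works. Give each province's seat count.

G: 5, A: 1, D: 6, H: 11, F: 3

With modified divisor 11640.5: modified quotas G 5.743, A 1.976, D 6.443, H 11.056, F 3.308.
Rounding down: G 5, A 1, D 6, H 11, F 3 (total 26).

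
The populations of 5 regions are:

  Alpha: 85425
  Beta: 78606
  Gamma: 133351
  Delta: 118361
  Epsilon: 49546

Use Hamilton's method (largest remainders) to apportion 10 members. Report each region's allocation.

The standard divisor is 465289/10 ≈ 46528.9.
Standard quotas: Alpha 1.8360, Beta 1.6894, Gamma 2.8660, Delta 2.5438, Epsilon 1.0648.
Lower quotas: Alpha 1, Beta 1, Gamma 2, Delta 2, Epsilon 1 (sum 7, leaving 3 seats).
Remainders in descending order: Gamma 0.8660, Alpha 0.8360, Beta 0.6894, Delta 0.5438, Epsilon 0.0648.
Largest remainders: Gamma, Alpha, Beta receive the extra seats.

Alpha 2; Beta 2; Gamma 3; Delta 2; Epsilon 1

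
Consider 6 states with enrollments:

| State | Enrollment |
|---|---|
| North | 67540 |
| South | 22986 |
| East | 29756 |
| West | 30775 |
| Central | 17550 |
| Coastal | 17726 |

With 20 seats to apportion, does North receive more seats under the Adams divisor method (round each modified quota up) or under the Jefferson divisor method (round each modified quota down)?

Adams: North 7, South 3, East 3, West 3, Central 2, Coastal 2.
Jefferson: North 8, South 2, East 3, West 3, Central 2, Coastal 2.
North gets 7 under Adams and 8 under Jefferson.

Jefferson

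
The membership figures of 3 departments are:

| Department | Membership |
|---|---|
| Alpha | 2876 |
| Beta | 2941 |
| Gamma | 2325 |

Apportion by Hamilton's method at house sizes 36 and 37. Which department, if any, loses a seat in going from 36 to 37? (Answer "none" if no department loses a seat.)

At 36 seats: Alpha 13, Beta 13, Gamma 10.
At 37 seats: Alpha 13, Beta 13, Gamma 11.
No department's allocation decreased.

none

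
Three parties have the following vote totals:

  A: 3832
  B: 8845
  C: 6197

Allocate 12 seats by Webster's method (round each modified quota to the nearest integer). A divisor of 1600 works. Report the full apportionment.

With modified divisor 1600: modified quotas A 2.395, B 5.528, C 3.873.
Rounding to the nearest integer: A 2, B 6, C 4 (total 12).

A=2; B=6; C=4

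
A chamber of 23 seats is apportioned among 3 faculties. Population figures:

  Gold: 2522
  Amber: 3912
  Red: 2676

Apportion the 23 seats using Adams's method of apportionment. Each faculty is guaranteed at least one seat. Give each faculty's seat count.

Standard divisor 9110/23 ≈ 396.087; standard quotas: Gold 6.367, Amber 9.877, Red 6.756.
Rounding up gives 7, 10, 7 = 24 seats, so the divisor must be adjusted.
With modified divisor 430: modified quotas Gold 5.865, Amber 9.098, Red 6.223.
Rounding up: Gold 6, Amber 10, Red 7 (total 23).

Gold 6; Amber 10; Red 7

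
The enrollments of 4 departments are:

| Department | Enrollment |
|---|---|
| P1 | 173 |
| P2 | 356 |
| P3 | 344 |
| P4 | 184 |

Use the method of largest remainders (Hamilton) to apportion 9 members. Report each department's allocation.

P1 1; P2 3; P3 3; P4 2

The standard divisor is 1057/9 ≈ 117.444.
Standard quotas: P1 1.473, P2 3.031, P3 2.929, P4 1.567.
Lower quotas: P1 1, P2 3, P3 2, P4 1 (sum 7, leaving 2 seats).
Remainders in descending order: P3 0.929, P4 0.567, P1 0.473, P2 0.031.
The surplus seats go to P3, P4.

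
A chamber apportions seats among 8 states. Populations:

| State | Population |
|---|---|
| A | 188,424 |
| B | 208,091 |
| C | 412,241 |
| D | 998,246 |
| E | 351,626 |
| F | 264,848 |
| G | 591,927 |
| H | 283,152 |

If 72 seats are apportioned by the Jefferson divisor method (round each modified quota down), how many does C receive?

Standard divisor 3298555/72 ≈ 45813.264; standard quotas: A 4.113, B 4.542, C 8.998, D 21.789, E 7.675, F 5.781, G 12.920, H 6.181.
Rounding down gives 4, 4, 8, 21, 7, 5, 12, 6 = 67 seats, so the divisor must be adjusted.
With modified divisor 43700: modified quotas A 4.312, B 4.762, C 9.433, D 22.843, E 8.046, F 6.061, G 13.545, H 6.479.
Rounding down: A 4, B 4, C 9, D 22, E 8, F 6, G 13, H 6 (total 72).
C receives 9.

9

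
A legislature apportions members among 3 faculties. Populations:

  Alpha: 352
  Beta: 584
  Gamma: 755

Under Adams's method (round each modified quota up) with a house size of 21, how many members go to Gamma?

9

Standard divisor 1691/21 ≈ 80.524; standard quotas: Alpha 4.371, Beta 7.253, Gamma 9.376.
Rounding up gives 5, 8, 10 = 23 seats, so the divisor must be adjusted.
With modified divisor 86: modified quotas Alpha 4.093, Beta 6.791, Gamma 8.779.
Rounding up: Alpha 5, Beta 7, Gamma 9 (total 21).
Gamma receives 9.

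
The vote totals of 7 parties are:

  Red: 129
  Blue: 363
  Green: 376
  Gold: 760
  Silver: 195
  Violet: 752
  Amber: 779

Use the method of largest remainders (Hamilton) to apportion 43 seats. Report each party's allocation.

The standard divisor is 3354/43 = 78.
Standard quotas: Red 1.654, Blue 4.654, Green 4.821, Gold 9.744, Silver 2.500, Violet 9.641, Amber 9.987.
Lower quotas: Red 1, Blue 4, Green 4, Gold 9, Silver 2, Violet 9, Amber 9 (sum 38, leaving 5 seats).
Remainders in descending order: Amber 0.987, Green 0.821, Gold 0.744, Red 0.654, Blue 0.654, Violet 0.641, Silver 0.500.
The surplus seats go to Amber, Green, Gold, Red, Blue.

Red=2; Blue=5; Green=5; Gold=10; Silver=2; Violet=9; Amber=10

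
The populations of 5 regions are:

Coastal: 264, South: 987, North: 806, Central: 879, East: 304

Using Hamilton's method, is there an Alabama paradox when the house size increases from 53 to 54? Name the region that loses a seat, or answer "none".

none

At 53 seats: Coastal 4, South 16, North 13, Central 15, East 5.
At 54 seats: Coastal 4, South 17, North 13, Central 15, East 5.
No region's allocation decreased.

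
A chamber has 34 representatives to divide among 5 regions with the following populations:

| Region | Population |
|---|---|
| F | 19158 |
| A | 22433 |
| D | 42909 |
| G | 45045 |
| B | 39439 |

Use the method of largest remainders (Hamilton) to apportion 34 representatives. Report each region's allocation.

Standard divisor: 168984 ÷ 34 ≈ 4970.118.
Standard quotas: F 3.8546, A 4.5136, D 8.6334, G 9.0632, B 7.9352.
Lower quotas: F 3, A 4, D 8, G 9, B 7 (sum 31, leaving 3 seats).
Remainders in descending order: B 0.9352, F 0.8546, D 0.6334, A 0.5136, G 0.0632.
Largest remainders: B, F, D receive the extra seats.

F=4; A=4; D=9; G=9; B=8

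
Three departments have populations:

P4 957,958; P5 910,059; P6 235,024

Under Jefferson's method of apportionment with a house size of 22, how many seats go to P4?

Standard divisor 2103041/22 ≈ 95592.773; standard quotas: P4 10.021, P5 9.520, P6 2.459.
Rounding down gives 10, 9, 2 = 21 seats, so the divisor must be adjusted.
With modified divisor 89000: modified quotas P4 10.764, P5 10.225, P6 2.641.
Rounding down: P4 10, P5 10, P6 2 (total 22).
P4 receives 10.

10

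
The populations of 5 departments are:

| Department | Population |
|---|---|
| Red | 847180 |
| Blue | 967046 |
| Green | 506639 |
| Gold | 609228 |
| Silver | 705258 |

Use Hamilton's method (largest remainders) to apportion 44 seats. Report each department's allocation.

The standard divisor is 3635351/44 ≈ 82621.614.
Standard quotas: Red 10.2537, Blue 11.7045, Green 6.1320, Gold 7.3737, Silver 8.5360.
Lower quotas: Red 10, Blue 11, Green 6, Gold 7, Silver 8 (sum 42, leaving 2 seats).
Remainders in descending order: Blue 0.7045, Silver 0.5360, Gold 0.3737, Red 0.2537, Green 0.1320.
Largest remainders: Blue, Silver receive the extra seats.

Red 10, Blue 12, Green 6, Gold 7, Silver 9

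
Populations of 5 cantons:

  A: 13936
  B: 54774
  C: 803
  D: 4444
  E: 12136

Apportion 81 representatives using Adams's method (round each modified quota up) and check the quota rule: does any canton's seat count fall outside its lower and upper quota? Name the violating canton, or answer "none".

B

Standard quotas: A 13.112, B 51.534, C 0.755, D 4.181, E 11.418.
Adams allocation: A 13, B 50, C 1, D 5, E 12.
B has quota 51.534 (lower 51, upper 52) but receives 50 — outside the quota interval.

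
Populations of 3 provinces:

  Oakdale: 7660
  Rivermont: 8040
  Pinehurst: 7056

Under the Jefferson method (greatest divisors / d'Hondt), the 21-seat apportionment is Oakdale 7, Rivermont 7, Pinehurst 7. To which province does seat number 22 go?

Rivermont

Priority for the next seat is population ÷ (current seats + 1).
Priorities: Oakdale 957.500, Rivermont 1005.000, Pinehurst 882.000.
Highest priority: Rivermont.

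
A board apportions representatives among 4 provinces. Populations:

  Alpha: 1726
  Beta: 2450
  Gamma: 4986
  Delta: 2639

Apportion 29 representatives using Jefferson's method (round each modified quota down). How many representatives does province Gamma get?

13

Standard divisor 11801/29 ≈ 406.931; standard quotas: Alpha 4.242, Beta 6.021, Gamma 12.253, Delta 6.485.
Rounding down gives 4, 6, 12, 6 = 28 seats, so the divisor must be adjusted.
With modified divisor 380: modified quotas Alpha 4.542, Beta 6.447, Gamma 13.121, Delta 6.945.
Rounding down: Alpha 4, Beta 6, Gamma 13, Delta 6 (total 29).
Gamma receives 13.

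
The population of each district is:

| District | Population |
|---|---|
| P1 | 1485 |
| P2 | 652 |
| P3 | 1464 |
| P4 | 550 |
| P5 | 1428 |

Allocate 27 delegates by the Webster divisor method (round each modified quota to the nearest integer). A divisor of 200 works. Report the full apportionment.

With modified divisor 200: modified quotas P1 7.425, P2 3.260, P3 7.320, P4 2.750, P5 7.140.
Rounding to the nearest integer: P1 7, P2 3, P3 7, P4 3, P5 7 (total 27).

P1 7; P2 3; P3 7; P4 3; P5 7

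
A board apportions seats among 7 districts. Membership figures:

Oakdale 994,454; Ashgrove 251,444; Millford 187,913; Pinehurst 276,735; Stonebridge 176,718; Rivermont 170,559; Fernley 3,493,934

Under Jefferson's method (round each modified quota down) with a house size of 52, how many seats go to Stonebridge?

1

Standard divisor 5551757/52 ≈ 106764.558; standard quotas: Oakdale 9.314, Ashgrove 2.355, Millford 1.760, Pinehurst 2.592, Stonebridge 1.655, Rivermont 1.598, Fernley 32.726.
Rounding down gives 9, 2, 1, 2, 1, 1, 32 = 48 seats, so the divisor must be adjusted.
With modified divisor 98200: modified quotas Oakdale 10.127, Ashgrove 2.561, Millford 1.914, Pinehurst 2.818, Stonebridge 1.800, Rivermont 1.737, Fernley 35.580.
Rounding down: Oakdale 10, Ashgrove 2, Millford 1, Pinehurst 2, Stonebridge 1, Rivermont 1, Fernley 35 (total 52).
Stonebridge receives 1.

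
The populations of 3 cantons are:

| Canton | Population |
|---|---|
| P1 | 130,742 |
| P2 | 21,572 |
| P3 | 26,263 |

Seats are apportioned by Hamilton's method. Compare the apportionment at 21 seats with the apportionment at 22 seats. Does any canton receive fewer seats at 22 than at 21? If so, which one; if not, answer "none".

none

At 21 seats: P1 15, P2 3, P3 3.
At 22 seats: P1 16, P2 3, P3 3.
No canton's allocation decreased.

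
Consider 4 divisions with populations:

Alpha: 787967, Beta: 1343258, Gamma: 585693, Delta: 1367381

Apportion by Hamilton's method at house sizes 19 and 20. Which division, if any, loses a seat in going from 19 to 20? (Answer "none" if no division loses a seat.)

At 19 seats: Alpha 4, Beta 6, Gamma 3, Delta 6.
At 20 seats: Alpha 4, Beta 6, Gamma 3, Delta 7.
No division's allocation decreased.

none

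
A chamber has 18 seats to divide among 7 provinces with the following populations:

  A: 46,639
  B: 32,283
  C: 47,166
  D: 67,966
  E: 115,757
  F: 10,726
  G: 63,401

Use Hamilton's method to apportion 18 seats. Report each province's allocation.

A=2; B=2; C=2; D=3; E=5; F=1; G=3

The standard divisor is 383938/18 ≈ 21329.889.
Standard quotas: A 2.1866, B 1.5135, C 2.2113, D 3.1864, E 5.4270, F 0.5029, G 2.9724.
Lower quotas: A 2, B 1, C 2, D 3, E 5, F 0, G 2 (sum 15, leaving 3 seats).
Remainders in descending order: G 0.9724, B 0.5135, F 0.5029, E 0.4270, C 0.2113, A 0.1866, D 0.1864.
The surplus seats go to G, B, F.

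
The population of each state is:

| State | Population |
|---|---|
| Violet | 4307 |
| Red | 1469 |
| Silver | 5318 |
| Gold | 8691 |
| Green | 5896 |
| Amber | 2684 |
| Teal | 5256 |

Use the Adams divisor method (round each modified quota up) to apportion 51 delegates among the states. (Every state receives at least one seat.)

Standard divisor 33621/51 ≈ 659.235; standard quotas: Violet 6.533, Red 2.228, Silver 8.067, Gold 13.183, Green 8.944, Amber 4.071, Teal 7.973.
Rounding up gives 7, 3, 9, 14, 9, 5, 8 = 55 seats, so the divisor must be adjusted.
With modified divisor 721: modified quotas Violet 5.974, Red 2.037, Silver 7.376, Gold 12.054, Green 8.178, Amber 3.723, Teal 7.290.
Rounding up: Violet 6, Red 3, Silver 8, Gold 13, Green 9, Amber 4, Teal 8 (total 51).

Violet=6, Red=3, Silver=8, Gold=13, Green=9, Amber=4, Teal=8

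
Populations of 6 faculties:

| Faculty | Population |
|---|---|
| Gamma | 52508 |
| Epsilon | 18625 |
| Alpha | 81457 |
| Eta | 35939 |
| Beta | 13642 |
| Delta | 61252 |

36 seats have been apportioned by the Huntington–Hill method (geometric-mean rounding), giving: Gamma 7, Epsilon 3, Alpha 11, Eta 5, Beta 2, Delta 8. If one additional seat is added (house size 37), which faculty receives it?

Priority for the next seat is population ÷ (√(s·(s+1))).
Priorities: Gamma 7016.677, Epsilon 5376.574, Alpha 7089.922, Eta 6561.534, Beta 5569.323, Delta 7218.617.
Highest priority: Delta.

Delta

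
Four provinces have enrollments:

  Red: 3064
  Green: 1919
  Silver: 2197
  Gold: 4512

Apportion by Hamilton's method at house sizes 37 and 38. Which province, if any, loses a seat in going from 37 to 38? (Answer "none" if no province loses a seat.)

At 37 seats: Red 10, Green 6, Silver 7, Gold 14.
At 38 seats: Red 10, Green 6, Silver 7, Gold 15.
No province's allocation decreased.

none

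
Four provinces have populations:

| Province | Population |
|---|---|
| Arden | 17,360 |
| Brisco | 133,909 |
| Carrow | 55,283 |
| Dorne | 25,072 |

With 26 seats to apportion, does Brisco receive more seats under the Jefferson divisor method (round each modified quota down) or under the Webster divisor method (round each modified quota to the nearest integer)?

Jefferson

Jefferson: Arden 2, Brisco 16, Carrow 6, Dorne 2.
Webster: Arden 2, Brisco 15, Carrow 6, Dorne 3.
Brisco gets 16 under Jefferson and 15 under Webster.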